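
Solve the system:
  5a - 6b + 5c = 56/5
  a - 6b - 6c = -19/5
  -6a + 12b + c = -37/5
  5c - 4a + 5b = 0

a = 1, b = -1/5, c = 1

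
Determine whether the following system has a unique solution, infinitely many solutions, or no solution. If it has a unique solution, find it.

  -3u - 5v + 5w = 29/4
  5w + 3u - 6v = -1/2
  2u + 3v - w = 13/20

u = -1, v = 7/4, w = 13/5

Row-reduce the augmented matrix:
R1 ← R1 / (-3).
R2 ← R2 − 3·R1.
R3 ← R3 − 2·R1.
R2 ← R2 / (-11).
R1 ← R1 − 5/3·R2.
R3 ← R3 + 1/3·R2.
R3 ← R3 / (67/33).
R1 ← R1 + 5/33·R3.
R2 ← R2 + 10/11·R3.
Reading off the reduced rows gives u = -1, v = 7/4, w = 13/5.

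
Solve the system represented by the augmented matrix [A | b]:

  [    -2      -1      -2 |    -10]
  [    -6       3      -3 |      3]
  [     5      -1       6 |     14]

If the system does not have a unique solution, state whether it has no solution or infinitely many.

Row-reduce the augmented matrix:
R1 ← R1 / (-2).
R2 ← R2 + 6·R1.
R3 ← R3 − 5·R1.
R2 ← R2 / (6).
R1 ← R1 − 1/2·R2.
R3 ← R3 + 7/2·R2.
R3 ← R3 / (11/4).
R1 ← R1 − 3/4·R3.
R2 ← R2 − 1/2·R3.
Reading off the reduced rows gives x_1 = 0, x_2 = 4, x_3 = 3.

x_1 = 0, x_2 = 4, x_3 = 3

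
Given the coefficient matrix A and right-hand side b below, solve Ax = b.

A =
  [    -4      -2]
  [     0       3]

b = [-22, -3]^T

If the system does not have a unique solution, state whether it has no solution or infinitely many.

x_1 = 6, x_2 = -1

Row-reduce the augmented matrix:
R1 ← R1 / (-4).
R2 ← R2 / (3).
R1 ← R1 − 1/2·R2.
Reading off the reduced rows gives x_1 = 6, x_2 = -1.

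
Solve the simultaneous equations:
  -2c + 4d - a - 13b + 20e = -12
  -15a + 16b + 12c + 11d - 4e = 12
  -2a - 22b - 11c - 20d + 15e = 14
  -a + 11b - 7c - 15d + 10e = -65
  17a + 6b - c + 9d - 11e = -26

infinitely many solutions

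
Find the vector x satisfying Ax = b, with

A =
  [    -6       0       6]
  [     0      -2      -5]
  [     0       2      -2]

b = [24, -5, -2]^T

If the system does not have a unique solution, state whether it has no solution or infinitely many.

x_1 = -3, x_2 = 0, x_3 = 1

Row-reduce the augmented matrix:
R1 ← R1 / (-6).
R2 ← R2 / (-2).
R3 ← R3 − 2·R2.
R3 ← R3 / (-7).
R1 ← R1 + 1·R3.
R2 ← R2 − 5/2·R3.
Reading off the reduced rows gives x_1 = -3, x_2 = 0, x_3 = 1.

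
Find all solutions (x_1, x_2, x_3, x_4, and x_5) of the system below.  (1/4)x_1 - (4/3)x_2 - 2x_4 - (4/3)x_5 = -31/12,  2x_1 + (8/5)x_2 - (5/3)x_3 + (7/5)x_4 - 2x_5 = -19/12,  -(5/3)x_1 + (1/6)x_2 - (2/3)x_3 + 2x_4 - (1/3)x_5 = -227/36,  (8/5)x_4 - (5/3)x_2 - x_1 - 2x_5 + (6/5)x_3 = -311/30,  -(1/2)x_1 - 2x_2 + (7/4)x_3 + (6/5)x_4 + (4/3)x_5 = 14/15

Row-reduce the augmented matrix:
R1 ← R1 / (1/4).
R2 ← R2 − 2·R1.
R3 ← R3 + 5/3·R1.
R4 ← R4 + 1·R1.
R5 ← R5 + 1/2·R1.
R2 ← R2 / (184/15).
R1 ← R1 + 16/3·R2.
R3 ← R3 + 157/18·R2.
R4 ← R4 + 7·R2.
R5 ← R5 + 14/3·R2.
R3 ← R3 / (-6133/3312).
R1 ← R1 + 50/69·R3.
R2 ← R2 + 25/184·R3.
R4 ← R4 − 229/920·R3.
R5 ← R5 − 77/69·R3.
R4 ← R4 / (22502/6133).
R1 ← R1 + 5160/6133·R4.
R2 ← R2 − 8232/6133·R4.
R3 ← R3 + 3441/6133·R4.
R5 ← R5 − 545307/122660·R4.
R5 ← R5 / (2962921/843825).
R1 ← R1 + 11360/11251·R5.
R2 ← R2 − 109978/56255·R5.
R3 ← R3 − 68876/56255·R5.
R4 ← R4 + 128746/168765·R5.
Reading off the reduced rows gives x_1 = 7/3, x_2 = 1/2, x_3 = 0, x_4 = -3/4, x_5 = 3.

x_1 = 7/3, x_2 = 1/2, x_3 = 0, x_4 = -3/4, x_5 = 3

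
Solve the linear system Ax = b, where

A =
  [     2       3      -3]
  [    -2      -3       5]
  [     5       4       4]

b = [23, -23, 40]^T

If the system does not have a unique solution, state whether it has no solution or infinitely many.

Row-reduce the augmented matrix:
R1 ← R1 / (2).
R2 ← R2 + 2·R1.
R3 ← R3 − 5·R1.
Swap R2 and R3.
R2 ← R2 / (-7/2).
R1 ← R1 − 3/2·R2.
R3 ← R3 / (2).
R1 ← R1 − 24/7·R3.
R2 ← R2 + 23/7·R3.
Reading off the reduced rows gives x_1 = 4, x_2 = 5, x_3 = 0.

x_1 = 4, x_2 = 5, x_3 = 0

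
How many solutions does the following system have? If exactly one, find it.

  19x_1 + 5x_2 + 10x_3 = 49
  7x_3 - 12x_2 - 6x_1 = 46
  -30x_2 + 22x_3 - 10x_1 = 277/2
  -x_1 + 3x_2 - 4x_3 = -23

Row-reduce:
R1 ← R1 / (19).
R2 ← R2 + 6·R1.
R3 ← R3 + 10·R1.
R4 ← R4 + 1·R1.
R2 ← R2 / (-198/19).
R1 ← R1 − 5/19·R2.
R3 ← R3 + 520/19·R2.
R4 ← R4 − 62/19·R2.
R3 ← R3 / (58/99).
R1 ← R1 − 155/198·R3.
R2 ← R2 + 193/198·R3.
R4 ← R4 + 29/99·R3.
Row 4 reduces to 0 = 1/4, a contradiction. The system is inconsistent.

no solution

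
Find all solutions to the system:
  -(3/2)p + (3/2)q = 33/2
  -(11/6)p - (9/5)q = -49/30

Row-reduce the augmented matrix:
R1 ← R1 / (-3/2).
R2 ← R2 + 11/6·R1.
R2 ← R2 / (-109/30).
R1 ← R1 + 1·R2.
Reading off the reduced rows gives p = -5, q = 6.

p = -5, q = 6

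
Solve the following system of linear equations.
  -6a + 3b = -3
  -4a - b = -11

From equation 2: b = 11 − 4·a.
Substitute into equation 1 and solve: a = 2.
Then b = 3.

a = 2, b = 3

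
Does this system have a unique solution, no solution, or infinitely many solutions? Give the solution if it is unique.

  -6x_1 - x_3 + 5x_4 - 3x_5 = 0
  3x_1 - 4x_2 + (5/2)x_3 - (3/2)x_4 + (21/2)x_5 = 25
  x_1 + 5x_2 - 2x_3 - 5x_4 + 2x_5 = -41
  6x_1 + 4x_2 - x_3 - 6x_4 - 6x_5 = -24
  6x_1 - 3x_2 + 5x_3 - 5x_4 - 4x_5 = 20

no solution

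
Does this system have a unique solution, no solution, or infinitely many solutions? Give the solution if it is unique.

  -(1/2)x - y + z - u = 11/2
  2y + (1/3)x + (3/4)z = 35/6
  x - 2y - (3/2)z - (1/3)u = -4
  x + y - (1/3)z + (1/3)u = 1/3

Row-reduce the augmented matrix:
R1 ← R1 / (-1/2).
R2 ← R2 − 1/3·R1.
R3 ← R3 − 1·R1.
R4 ← R4 − 1·R1.
R2 ← R2 / (4/3).
R1 ← R1 − 2·R2.
R3 ← R3 + 4·R2.
R4 ← R4 + 1·R2.
R3 ← R3 / (19/4).
R1 ← R1 + 33/8·R3.
R2 ← R2 − 17/16·R3.
R4 ← R4 − 131/48·R3.
R4 ← R4 / (221/684).
R1 ← R1 + 29/38·R4.
R2 ← R2 − 107/228·R4.
R3 ← R3 + 52/57·R4.
Reading off the reduced rows gives x = 1, y = 2, z = 2, u = -6.

x = 1, y = 2, z = 2, u = -6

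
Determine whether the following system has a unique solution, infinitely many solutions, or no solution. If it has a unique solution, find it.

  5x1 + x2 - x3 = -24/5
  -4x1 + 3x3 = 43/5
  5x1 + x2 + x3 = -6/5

Row-reduce the augmented matrix:
R1 ← R1 / (5).
R2 ← R2 + 4·R1.
R3 ← R3 − 5·R1.
R2 ← R2 / (4/5).
R1 ← R1 − 1/5·R2.
R3 ← R3 / (2).
R1 ← R1 + 3/4·R3.
R2 ← R2 − 11/4·R3.
Reading off the reduced rows gives x1 = -4/5, x2 = 1, x3 = 9/5.

x1 = -4/5, x2 = 1, x3 = 9/5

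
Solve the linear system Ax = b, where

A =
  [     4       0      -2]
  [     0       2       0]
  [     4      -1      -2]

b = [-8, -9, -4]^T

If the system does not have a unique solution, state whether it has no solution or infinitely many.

Row-reduce:
R1 ← R1 / (4).
R3 ← R3 − 4·R1.
R2 ← R2 / (2).
R3 ← R3 + 1·R2.
Row 3 reduces to 0 = -1/2, a contradiction. The system is inconsistent.

no solution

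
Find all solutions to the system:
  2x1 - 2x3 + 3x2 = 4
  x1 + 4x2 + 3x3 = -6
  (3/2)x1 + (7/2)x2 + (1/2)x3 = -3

Row-reduce:
R1 ← R1 / (2).
R2 ← R2 − 1·R1.
R3 ← R3 − 3/2·R1.
R2 ← R2 / (5/2).
R1 ← R1 − 3/2·R2.
R3 ← R3 − 5/4·R2.
Row 3 reduces to 0 = -2, a contradiction. The system is inconsistent.

no solution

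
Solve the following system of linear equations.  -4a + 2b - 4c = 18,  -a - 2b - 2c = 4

infinitely many solutions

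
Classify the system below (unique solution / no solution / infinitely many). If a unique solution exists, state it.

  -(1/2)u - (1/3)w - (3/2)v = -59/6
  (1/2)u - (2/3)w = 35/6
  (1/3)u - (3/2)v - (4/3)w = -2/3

Row-reduce the augmented matrix:
R1 ← R1 / (-1/2).
R2 ← R2 − 1/2·R1.
R3 ← R3 − 1/3·R1.
R2 ← R2 / (-3/2).
R1 ← R1 − 3·R2.
R3 ← R3 + 5/2·R2.
R3 ← R3 / (1/9).
R1 ← R1 + 4/3·R3.
R2 ← R2 − 2/3·R3.
Reading off the reduced rows gives u = 5, v = 6, w = -5.

u = 5, v = 6, w = -5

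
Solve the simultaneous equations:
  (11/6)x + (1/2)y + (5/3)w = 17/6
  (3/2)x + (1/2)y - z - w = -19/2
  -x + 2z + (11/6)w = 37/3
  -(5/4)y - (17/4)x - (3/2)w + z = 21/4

infinitely many solutions

Row-reduce:
R1 ← R1 / (11/6).
R2 ← R2 − 3/2·R1.
R3 ← R3 + 1·R1.
R4 ← R4 + 17/4·R1.
R2 ← R2 / (1/11).
R1 ← R1 − 3/11·R2.
R3 ← R3 − 3/11·R2.
R4 ← R4 + 1/11·R2.
R3 ← R3 / (5).
R1 ← R1 − 3·R3.
R2 ← R2 + 11·R3.
Rank is 3 with 4 unknowns, leaving w free.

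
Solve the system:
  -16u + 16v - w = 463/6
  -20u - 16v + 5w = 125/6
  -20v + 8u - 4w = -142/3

Row-reduce the augmented matrix:
R1 ← R1 / (-16).
R2 ← R2 + 20·R1.
R3 ← R3 − 8·R1.
R2 ← R2 / (-36).
R1 ← R1 + 1·R2.
R3 ← R3 + 12·R2.
R3 ← R3 / (-79/12).
R1 ← R1 + 1/9·R3.
R2 ← R2 + 25/144·R3.
Reading off the reduced rows gives u = -3, v = 5/3, w = -5/2.

u = -3, v = 5/3, w = -5/2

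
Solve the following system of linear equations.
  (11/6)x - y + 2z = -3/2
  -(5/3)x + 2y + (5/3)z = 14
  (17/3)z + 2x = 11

Row-reduce:
R1 ← R1 / (11/6).
R2 ← R2 + 5/3·R1.
R3 ← R3 − 2·R1.
R2 ← R2 / (12/11).
R1 ← R1 + 6/11·R2.
R3 ← R3 − 12/11·R2.
Rank is 2 with 3 unknowns, leaving z free.

infinitely many solutions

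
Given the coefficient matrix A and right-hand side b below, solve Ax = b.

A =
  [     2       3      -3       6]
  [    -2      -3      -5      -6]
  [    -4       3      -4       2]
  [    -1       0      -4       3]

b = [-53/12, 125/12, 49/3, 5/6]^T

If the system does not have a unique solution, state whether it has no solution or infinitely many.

x_1 = -7/3, x_2 = 7/3, x_3 = -3/4, x_4 = -3/2

Row-reduce the augmented matrix:
R1 ← R1 / (2).
R2 ← R2 + 2·R1.
R3 ← R3 + 4·R1.
R4 ← R4 + 1·R1.
Swap R2 and R3.
R2 ← R2 / (9).
R1 ← R1 − 3/2·R2.
R4 ← R4 − 3/2·R2.
R3 ← R3 / (-8).
R1 ← R1 − 1/6·R3.
R2 ← R2 + 10/9·R3.
R4 ← R4 + 23/6·R3.
R4 ← R4 / (11/3).
R1 ← R1 − 2/3·R4.
R2 ← R2 − 14/9·R4.
Reading off the reduced rows gives x_1 = -7/3, x_2 = 7/3, x_3 = -3/4, x_4 = -3/2.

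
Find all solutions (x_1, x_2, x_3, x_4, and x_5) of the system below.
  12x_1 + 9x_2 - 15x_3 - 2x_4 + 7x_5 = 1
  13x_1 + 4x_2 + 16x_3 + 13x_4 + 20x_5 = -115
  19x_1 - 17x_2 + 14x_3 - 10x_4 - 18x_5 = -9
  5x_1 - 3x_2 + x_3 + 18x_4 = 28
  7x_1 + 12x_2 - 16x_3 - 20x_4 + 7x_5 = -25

no solution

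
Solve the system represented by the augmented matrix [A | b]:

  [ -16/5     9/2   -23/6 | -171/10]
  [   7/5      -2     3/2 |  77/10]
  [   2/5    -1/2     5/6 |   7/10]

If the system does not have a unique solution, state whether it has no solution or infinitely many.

Row-reduce:
R1 ← R1 / (-16/5).
R2 ← R2 − 7/5·R1.
R3 ← R3 − 2/5·R1.
R2 ← R2 / (-1/32).
R1 ← R1 + 45/32·R2.
R3 ← R3 − 1/16·R2.
Row 3 reduces to 0 = -1, a contradiction. The system is inconsistent.

no solution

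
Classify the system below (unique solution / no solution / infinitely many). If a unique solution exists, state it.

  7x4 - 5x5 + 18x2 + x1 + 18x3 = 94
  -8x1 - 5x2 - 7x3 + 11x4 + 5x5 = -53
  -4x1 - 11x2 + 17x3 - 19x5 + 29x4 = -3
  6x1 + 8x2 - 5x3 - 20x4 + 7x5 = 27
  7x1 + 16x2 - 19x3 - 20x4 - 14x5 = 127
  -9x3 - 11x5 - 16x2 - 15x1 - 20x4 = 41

no solution

Row-reduce:
R2 ← R2 + 8·R1.
R3 ← R3 + 4·R1.
R4 ← R4 − 6·R1.
R5 ← R5 − 7·R1.
R6 ← R6 + 15·R1.
R2 ← R2 / (139).
R1 ← R1 − 18·R2.
R3 ← R3 − 61·R2.
R4 ← R4 + 100·R2.
R5 ← R5 + 110·R2.
R6 ← R6 − 254·R2.
R3 ← R3 / (4014/139).
R1 ← R1 − 36/139·R3.
R2 ← R2 − 137/139·R3.
R4 ← R4 + 2007/139·R3.
R5 ← R5 + 5085/139·R3.
R6 ← R6 − 1481/139·R3.
Swap R4 and R5.
R4 ← R4 / (4233/223).
R1 ← R1 + 429/223·R4.
R2 ← R2 + 923/2007·R4.
R3 ← R3 − 1918/2007·R4.
R6 ← R6 + 95561/2007·R4.
Swap R5 and R6.
R5 ← R5 / (-1336463/12699).
R1 ← R1 + 5601/1411·R5.
R2 ← R2 + 4226/12699·R5.
R3 ← R3 − 13033/12699·R5.
R4 ← R4 + 2724/1411·R5.
Row 6 reduces to 0 = -1, a contradiction. The system is inconsistent.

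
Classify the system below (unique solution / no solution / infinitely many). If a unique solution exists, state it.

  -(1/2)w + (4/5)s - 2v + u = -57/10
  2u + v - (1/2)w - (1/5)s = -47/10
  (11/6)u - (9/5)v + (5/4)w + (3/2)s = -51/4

infinitely many solutions

Row-reduce:
R2 ← R2 − 2·R1.
R3 ← R3 − 11/6·R1.
R2 ← R2 / (5).
R1 ← R1 + 2·R2.
R3 ← R3 − 28/15·R2.
R3 ← R3 / (99/50).
R1 ← R1 + 3/10·R3.
R2 ← R2 − 1/10·R3.
Rank is 3 with 4 unknowns, leaving s free.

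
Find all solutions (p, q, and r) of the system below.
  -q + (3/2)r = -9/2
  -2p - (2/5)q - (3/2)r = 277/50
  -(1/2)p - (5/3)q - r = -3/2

p = -11/5, q = 12/5, r = -7/5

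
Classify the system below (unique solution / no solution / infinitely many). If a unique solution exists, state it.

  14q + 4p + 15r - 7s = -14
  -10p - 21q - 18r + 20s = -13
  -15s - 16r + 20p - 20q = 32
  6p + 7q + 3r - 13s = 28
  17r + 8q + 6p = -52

no solution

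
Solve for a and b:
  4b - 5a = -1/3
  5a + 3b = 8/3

a = 1/3, b = 1/3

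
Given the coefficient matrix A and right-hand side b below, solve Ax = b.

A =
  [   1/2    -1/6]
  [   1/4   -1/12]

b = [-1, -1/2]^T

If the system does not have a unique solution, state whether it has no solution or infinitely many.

infinitely many solutions

Row-reduce:
R1 ← R1 / (1/2).
R2 ← R2 − 1/4·R1.
Rank is 1 with 2 unknowns, leaving x_2 free.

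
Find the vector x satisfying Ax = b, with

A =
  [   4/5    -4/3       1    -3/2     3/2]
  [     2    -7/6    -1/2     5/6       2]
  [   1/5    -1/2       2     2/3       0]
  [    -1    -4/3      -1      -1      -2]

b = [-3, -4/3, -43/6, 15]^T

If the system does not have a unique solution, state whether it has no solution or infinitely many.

Row-reduce:
R1 ← R1 / (4/5).
R2 ← R2 − 2·R1.
R3 ← R3 − 1/5·R1.
R4 ← R4 + 1·R1.
R2 ← R2 / (13/6).
R1 ← R1 + 5/3·R2.
R3 ← R3 + 1/6·R2.
R4 ← R4 + 3·R2.
R3 ← R3 / (79/52).
R1 ← R1 + 55/52·R3.
R2 ← R2 + 18/13·R3.
R4 ← R4 + 203/52·R3.
R4 ← R4 / (2229/316).
R1 ← R1 − 2485/948·R4.
R2 ← R2 − 535/158·R4.
R3 ← R3 − 145/158·R4.
Rank is 4 with 5 unknowns, leaving x_5 free.

infinitely many solutions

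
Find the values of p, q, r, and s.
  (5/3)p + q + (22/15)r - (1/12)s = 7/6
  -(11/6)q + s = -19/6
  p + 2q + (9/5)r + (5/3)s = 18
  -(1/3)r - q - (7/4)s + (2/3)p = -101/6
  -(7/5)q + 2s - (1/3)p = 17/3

p = -2, q = 5, r = 0, s = 6

Row-reduce the augmented matrix:
R1 ← R1 / (5/3).
R3 ← R3 − 1·R1.
R4 ← R4 − 2/3·R1.
R5 ← R5 + 1/3·R1.
R2 ← R2 / (-11/6).
R1 ← R1 − 3/5·R2.
R3 ← R3 − 7/5·R2.
R4 ← R4 + 7/5·R2.
R5 ← R5 + 6/5·R2.
R3 ← R3 / (23/25).
R1 ← R1 − 22/25·R3.
R4 ← R4 + 23/25·R3.
R5 ← R5 − 22/75·R3.
Swap R4 and R5.
R4 ← R4 / (24499/45540).
R1 ← R1 + 6361/3036·R4.
R2 ← R2 + 6/11·R4.
R3 ← R3 − 8185/3036·R4.
R5 reduces to 0 = 0, so the extra equation is consistent.
Reading off the reduced rows gives p = -2, q = 5, r = 0, s = 6.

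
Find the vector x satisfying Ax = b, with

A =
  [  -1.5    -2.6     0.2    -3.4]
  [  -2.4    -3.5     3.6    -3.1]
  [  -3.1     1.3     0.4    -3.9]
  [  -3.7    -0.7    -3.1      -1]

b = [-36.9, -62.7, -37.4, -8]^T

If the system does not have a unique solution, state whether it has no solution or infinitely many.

x_1 = 5, x_2 = 3, x_3 = -6, x_4 = 6

Row-reduce the augmented matrix:
R1 ← R1 / (-3/2).
R2 ← R2 + 12/5·R1.
R3 ← R3 + 31/10·R1.
R4 ← R4 + 37/10·R1.
R2 ← R2 / (33/50).
R1 ← R1 − 26/15·R2.
R3 ← R3 − 1001/150·R2.
R4 ← R4 − 857/150·R2.
R3 ← R3 / (-1493/45).
R1 ← R1 + 866/99·R3.
R2 ← R2 − 164/33·R3.
R4 ← R4 + 31667/990·R3.
R4 ← R4 / (227511/32846).
R1 ← R1 − 25208/16423·R4.
R2 ← R2 − 7715/16423·R4.
R3 ← R3 − 924/1493·R4.
Reading off the reduced rows gives x_1 = 5, x_2 = 3, x_3 = -6, x_4 = 6.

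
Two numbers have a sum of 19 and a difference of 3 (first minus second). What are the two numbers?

first number: 11, second number: 8

Let x = first number, y = second number.
  x + y = 19
  x - y = 3
Row-reduce the augmented matrix:
R2 ← R2 − 1·R1.
R2 ← R2 / (-2).
R1 ← R1 − 1·R2.
Reading off the reduced rows gives x = 11, y = 8.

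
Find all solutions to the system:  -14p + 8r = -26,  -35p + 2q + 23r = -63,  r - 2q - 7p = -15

infinitely many solutions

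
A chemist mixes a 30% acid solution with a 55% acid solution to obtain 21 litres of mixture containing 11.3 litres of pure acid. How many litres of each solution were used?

litres of solution A: 1, litres of solution B: 20

Let a = litres of solution A, b = litres of solution B.
  a + b = 21
  (3/10)a + (11/20)b = 113/10
From equation 1: a = 21 − b.
Substitute into equation 2 and solve: b = 20.
Then a = 1.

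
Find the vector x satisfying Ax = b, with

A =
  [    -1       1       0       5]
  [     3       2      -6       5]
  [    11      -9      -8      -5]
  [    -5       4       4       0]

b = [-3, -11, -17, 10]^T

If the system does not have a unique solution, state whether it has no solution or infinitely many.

Row-reduce:
R1 ← R1 / (-1).
R2 ← R2 − 3·R1.
R3 ← R3 − 11·R1.
R4 ← R4 + 5·R1.
R2 ← R2 / (5).
R1 ← R1 + 1·R2.
R3 ← R3 − 2·R2.
R4 ← R4 + 1·R2.
R3 ← R3 / (-28/5).
R1 ← R1 + 6/5·R3.
R2 ← R2 + 6/5·R3.
R4 ← R4 − 14/5·R3.
Rank is 3 with 4 unknowns, leaving x_4 free.

infinitely many solutions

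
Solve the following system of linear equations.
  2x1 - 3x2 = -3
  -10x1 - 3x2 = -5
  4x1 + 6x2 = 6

Row-reduce:
R1 ← R1 / (2).
R2 ← R2 + 10·R1.
R3 ← R3 − 4·R1.
R2 ← R2 / (-18).
R1 ← R1 + 3/2·R2.
R3 ← R3 − 12·R2.
Row 3 reduces to 0 = -4/3, a contradiction. The system is inconsistent.

no solution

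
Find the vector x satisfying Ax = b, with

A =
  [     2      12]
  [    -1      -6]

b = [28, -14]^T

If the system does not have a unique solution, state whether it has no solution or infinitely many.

infinitely many solutions

Row-reduce:
R1 ← R1 / (2).
R2 ← R2 + 1·R1.
Rank is 1 with 2 unknowns, leaving x_2 free.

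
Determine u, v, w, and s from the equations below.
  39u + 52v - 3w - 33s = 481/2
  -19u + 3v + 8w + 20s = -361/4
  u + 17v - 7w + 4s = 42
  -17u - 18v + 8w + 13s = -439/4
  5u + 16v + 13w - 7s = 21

Row-reduce the augmented matrix:
R1 ← R1 / (39).
R2 ← R2 + 19·R1.
R3 ← R3 − 1·R1.
R4 ← R4 + 17·R1.
R5 ← R5 − 5·R1.
R2 ← R2 / (85/3).
R1 ← R1 − 4/3·R2.
R3 ← R3 − 47/3·R2.
R4 ← R4 − 14/3·R2.
R5 ← R5 − 28/3·R2.
R3 ← R3 / (-137/13).
R1 ← R1 + 5/13·R3.
R2 ← R2 − 3/13·R3.
R4 ← R4 − 73/13·R3.
R5 ← R5 − 146/13·R3.
R4 ← R4 / (-414/685).
R1 ← R1 + 773/685·R4.
R2 ← R2 − 27/137·R4.
R3 ← R3 + 174/685·R4.
R5 ← R5 + 828/685·R4.
R5 reduces to 0 = 0, so the extra equation is consistent.
Reading off the reduced rows gives u = 3/4, v = 2, w = -11/4, s = -3.

u = 3/4, v = 2, w = -11/4, s = -3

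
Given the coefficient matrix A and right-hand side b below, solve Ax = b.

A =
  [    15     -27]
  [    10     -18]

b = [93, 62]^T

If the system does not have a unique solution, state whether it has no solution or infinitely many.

infinitely many solutions

Row-reduce:
R1 ← R1 / (15).
R2 ← R2 − 10·R1.
Rank is 1 with 2 unknowns, leaving x_2 free.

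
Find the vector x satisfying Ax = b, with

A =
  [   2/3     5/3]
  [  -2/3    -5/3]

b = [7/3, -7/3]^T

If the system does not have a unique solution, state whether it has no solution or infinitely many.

infinitely many solutions

Row-reduce:
R1 ← R1 / (2/3).
R2 ← R2 + 2/3·R1.
Rank is 1 with 2 unknowns, leaving x_2 free.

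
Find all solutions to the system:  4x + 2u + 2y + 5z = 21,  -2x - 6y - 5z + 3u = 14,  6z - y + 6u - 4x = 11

Row-reduce:
R1 ← R1 / (4).
R2 ← R2 + 2·R1.
R3 ← R3 + 4·R1.
R2 ← R2 / (-5).
R1 ← R1 − 1/2·R2.
R3 ← R3 − 1·R2.
R3 ← R3 / (21/2).
R1 ← R1 − 1·R3.
R2 ← R2 − 1/2·R3.
Rank is 3 with 4 unknowns, leaving u free.

infinitely many solutions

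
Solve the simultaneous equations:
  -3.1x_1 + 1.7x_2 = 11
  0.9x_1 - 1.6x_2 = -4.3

x_1 = -3, x_2 = 1

Row-reduce the augmented matrix:
R1 ← R1 / (-31/10).
R2 ← R2 − 9/10·R1.
R2 ← R2 / (-343/310).
R1 ← R1 + 17/31·R2.
Reading off the reduced rows gives x_1 = -3, x_2 = 1.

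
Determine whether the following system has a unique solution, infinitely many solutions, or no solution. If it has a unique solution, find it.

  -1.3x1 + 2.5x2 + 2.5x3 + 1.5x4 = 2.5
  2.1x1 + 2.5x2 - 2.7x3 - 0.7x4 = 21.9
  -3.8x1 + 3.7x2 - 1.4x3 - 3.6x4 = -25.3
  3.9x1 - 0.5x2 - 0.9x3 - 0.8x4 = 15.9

x1 = 5, x2 = 3, x3 = -3, x4 = 6

Row-reduce the augmented matrix:
R1 ← R1 / (-13/10).
R2 ← R2 − 21/10·R1.
R3 ← R3 + 19/5·R1.
R4 ← R4 − 39/10·R1.
R2 ← R2 / (85/13).
R1 ← R1 + 25/13·R2.
R3 ← R3 + 469/130·R2.
R4 ← R4 − 7·R2.
R3 ← R3 / (-33869/4250).
R1 ← R1 + 26/17·R3.
R2 ← R2 − 87/425·R3.
R4 ← R4 − 2196/425·R3.
R4 ← R4 / (-916271/338690).
R1 ← R1 − 23805/33869·R4.
R2 ← R2 − 2806/33869·R4.
R3 ← R3 − 29894/33869·R4.
Reading off the reduced rows gives x1 = 5, x2 = 3, x3 = -3, x4 = 6.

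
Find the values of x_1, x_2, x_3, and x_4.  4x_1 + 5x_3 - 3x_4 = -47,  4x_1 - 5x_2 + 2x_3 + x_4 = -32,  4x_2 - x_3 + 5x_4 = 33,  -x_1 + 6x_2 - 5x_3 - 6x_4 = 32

x_1 = -2, x_2 = 3, x_3 = -6, x_4 = 3

Row-reduce the augmented matrix:
R1 ← R1 / (4).
R2 ← R2 − 4·R1.
R4 ← R4 + 1·R1.
R2 ← R2 / (-5).
R3 ← R3 − 4·R2.
R4 ← R4 − 6·R2.
R3 ← R3 / (-17/5).
R1 ← R1 − 5/4·R3.
R2 ← R2 − 3/5·R3.
R4 ← R4 + 147/20·R3.
R4 ← R4 / (-669/34).
R1 ← R1 − 77/34·R4.
R2 ← R2 − 11/17·R4.
R3 ← R3 + 41/17·R4.
Reading off the reduced rows gives x_1 = -2, x_2 = 3, x_3 = -6, x_4 = 3.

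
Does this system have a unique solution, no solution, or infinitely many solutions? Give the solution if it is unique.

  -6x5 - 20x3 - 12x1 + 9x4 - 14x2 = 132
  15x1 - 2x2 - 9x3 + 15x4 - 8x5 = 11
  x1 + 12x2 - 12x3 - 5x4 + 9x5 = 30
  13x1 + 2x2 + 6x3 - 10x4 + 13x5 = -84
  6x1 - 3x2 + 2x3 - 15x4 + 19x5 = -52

Row-reduce the augmented matrix:
R1 ← R1 / (-12).
R2 ← R2 − 15·R1.
R3 ← R3 − 1·R1.
R4 ← R4 − 13·R1.
R5 ← R5 − 6·R1.
R2 ← R2 / (-39/2).
R1 ← R1 − 7/6·R2.
R3 ← R3 − 65/6·R2.
R4 ← R4 + 79/6·R2.
R5 ← R5 + 10·R2.
R3 ← R3 / (-293/9).
R1 ← R1 + 43/117·R3.
R2 ← R2 − 68/39·R3.
R4 ← R4 − 853/117·R3.
R5 ← R5 − 368/39·R3.
R4 ← R4 / (-59650/3809).
R1 ← R1 − 2681/3809·R4.
R2 ← R2 + 6039/7618·R4.
R3 ← R3 + 93/293·R4.
R5 ← R5 + 159723/7618·R4.
R5 ← R5 / (36846/29825).
R1 ← R1 − 10001/29825·R5.
R2 ← R2 + 2047/29825·R5.
R3 ← R3 + 10139/29825·R5.
R4 ← R4 + 32264/29825·R5.
Reading off the reduced rows gives x1 = -4, x2 = 0, x3 = -3, x4 = 4, x5 = 2.

x1 = -4, x2 = 0, x3 = -3, x4 = 4, x5 = 2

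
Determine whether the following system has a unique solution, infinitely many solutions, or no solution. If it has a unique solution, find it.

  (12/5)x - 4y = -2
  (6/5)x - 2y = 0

Row-reduce:
R1 ← R1 / (12/5).
R2 ← R2 − 6/5·R1.
Row 2 reduces to 0 = 1, a contradiction. The system is inconsistent.

no solution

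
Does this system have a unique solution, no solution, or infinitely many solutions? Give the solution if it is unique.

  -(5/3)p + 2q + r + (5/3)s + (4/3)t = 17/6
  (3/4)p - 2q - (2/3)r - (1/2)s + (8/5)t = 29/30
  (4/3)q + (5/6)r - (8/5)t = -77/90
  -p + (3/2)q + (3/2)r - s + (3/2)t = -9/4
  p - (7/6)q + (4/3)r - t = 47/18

p = 1, q = -2/3, r = 1, s = 5/2, t = 1/2

Row-reduce the augmented matrix:
R1 ← R1 / (-5/3).
R2 ← R2 − 3/4·R1.
R4 ← R4 + 1·R1.
R5 ← R5 − 1·R1.
R2 ← R2 / (-11/10).
R1 ← R1 + 6/5·R2.
R3 ← R3 − 4/3·R2.
R4 ← R4 − 3/10·R2.
R5 ← R5 − 1/30·R2.
R3 ← R3 / (113/198).
R1 ← R1 + 4/11·R3.
R2 ← R2 − 13/66·R3.
R4 ← R4 − 37/44·R3.
R5 ← R5 − 763/396·R3.
R4 ← R4 / (-1075/452).
R1 ← R1 + 122/113·R4.
R2 ← R2 + 75/226·R4.
R3 ← R3 − 60/113·R4.
R5 ← R5 + 7/452·R4.
R5 ← R5 / (-40127/10750).
R1 ← R1 + 12884/5375·R5.
R2 ← R2 + 501/215·R5.
R3 ← R3 − 1944/1075·R5.
R4 ← R4 − 614/5375·R5.
Reading off the reduced rows gives p = 1, q = -2/3, r = 1, s = 5/2, t = 1/2.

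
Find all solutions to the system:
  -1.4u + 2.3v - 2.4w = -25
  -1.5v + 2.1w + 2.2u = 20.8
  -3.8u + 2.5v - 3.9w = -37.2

Row-reduce the augmented matrix:
R1 ← R1 / (-7/5).
R2 ← R2 − 11/5·R1.
R3 ← R3 + 19/5·R1.
R2 ← R2 / (74/35).
R1 ← R1 + 23/14·R2.
R3 ← R3 + 131/35·R2.
R3 ← R3 / (-51/148).
R1 ← R1 − 123/296·R3.
R2 ← R2 + 117/148·R3.
Reading off the reduced rows gives u = 1, v = -4, w = 6.

u = 1, v = -4, w = 6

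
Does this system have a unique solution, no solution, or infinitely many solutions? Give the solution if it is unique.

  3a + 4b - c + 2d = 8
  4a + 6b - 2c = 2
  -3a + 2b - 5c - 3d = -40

Row-reduce:
R1 ← R1 / (3).
R2 ← R2 − 4·R1.
R3 ← R3 + 3·R1.
R2 ← R2 / (2/3).
R1 ← R1 − 4/3·R2.
R3 ← R3 − 6·R2.
R3 ← R3 / (23).
R1 ← R1 − 6·R3.
R2 ← R2 + 4·R3.
Rank is 3 with 4 unknowns, leaving c free.

infinitely many solutions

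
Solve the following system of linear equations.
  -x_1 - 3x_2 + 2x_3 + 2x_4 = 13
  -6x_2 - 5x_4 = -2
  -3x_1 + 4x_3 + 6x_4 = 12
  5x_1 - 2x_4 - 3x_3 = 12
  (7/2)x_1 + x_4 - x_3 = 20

no solution

Row-reduce:
R1 ← R1 / (-1).
R3 ← R3 + 3·R1.
R4 ← R4 − 5·R1.
R5 ← R5 − 7/2·R1.
R2 ← R2 / (-6).
R1 ← R1 − 3·R2.
R3 ← R3 − 9·R2.
R4 ← R4 + 15·R2.
R5 ← R5 + 21/2·R2.
R3 ← R3 / (-2).
R1 ← R1 + 2·R3.
R4 ← R4 − 7·R3.
R5 ← R5 − 6·R3.
R4 ← R4 / (-23/4).
R1 ← R1 − 3·R4.
R2 ← R2 − 5/6·R4.
R3 ← R3 − 15/4·R4.
R5 ← R5 + 23/4·R4.
Row 5 reduces to 0 = 2, a contradiction. The system is inconsistent.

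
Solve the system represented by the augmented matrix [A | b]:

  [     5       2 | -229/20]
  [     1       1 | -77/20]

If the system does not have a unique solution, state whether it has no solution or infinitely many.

x_1 = -5/4, x_2 = -13/5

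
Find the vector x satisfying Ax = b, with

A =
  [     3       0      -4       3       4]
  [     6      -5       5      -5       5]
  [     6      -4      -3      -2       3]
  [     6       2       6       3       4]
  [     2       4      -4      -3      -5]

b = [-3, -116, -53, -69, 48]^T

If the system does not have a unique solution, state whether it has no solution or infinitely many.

x_1 = -6, x_2 = 6, x_3 = -6, x_4 = 1, x_5 = -3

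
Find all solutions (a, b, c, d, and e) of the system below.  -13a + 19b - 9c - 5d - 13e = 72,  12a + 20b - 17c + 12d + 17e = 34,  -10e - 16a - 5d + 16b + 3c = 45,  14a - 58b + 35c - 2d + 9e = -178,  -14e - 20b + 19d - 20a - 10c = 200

Row-reduce:
R1 ← R1 / (-13).
R2 ← R2 − 12·R1.
R3 ← R3 + 16·R1.
R4 ← R4 − 14·R1.
R5 ← R5 + 20·R1.
R2 ← R2 / (488/13).
R1 ← R1 + 19/13·R2.
R3 ← R3 + 96/13·R2.
R4 ← R4 + 488/13·R2.
R5 ← R5 + 640/13·R2.
R3 ← R3 / (555/61).
R1 ← R1 + 143/488·R3.
R2 ← R2 + 329/488·R3.
R5 ← R5 + 1790/61·R3.
Swap R4 and R5.
R4 ← R4 / (1657/37).
R1 ← R1 − 1119/1480·R4.
R2 ← R2 − 577/1480·R4.
R3 ← R3 − 53/185·R4.
Rank is 4 with 5 unknowns, leaving e free.

infinitely many solutions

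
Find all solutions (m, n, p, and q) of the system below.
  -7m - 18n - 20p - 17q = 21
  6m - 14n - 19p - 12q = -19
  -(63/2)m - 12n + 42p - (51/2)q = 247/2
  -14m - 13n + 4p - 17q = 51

no solution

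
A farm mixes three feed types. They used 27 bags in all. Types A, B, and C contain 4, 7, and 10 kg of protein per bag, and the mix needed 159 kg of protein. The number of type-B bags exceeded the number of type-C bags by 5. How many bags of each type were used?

Let a = type-A bags, b = type-B bags, c = type-C bags.
  a + b + c = 27
  4a + 7b + 10c = 159
  b - c = 5
Row-reduce the augmented matrix:
R2 ← R2 − 4·R1.
R2 ← R2 / (3).
R1 ← R1 − 1·R2.
R3 ← R3 − 1·R2.
R3 ← R3 / (-3).
R1 ← R1 + 1·R3.
R2 ← R2 − 2·R3.
Reading off the reduced rows gives a = 14, b = 9, c = 4.

type-A bags: 14, type-B bags: 9, type-C bags: 4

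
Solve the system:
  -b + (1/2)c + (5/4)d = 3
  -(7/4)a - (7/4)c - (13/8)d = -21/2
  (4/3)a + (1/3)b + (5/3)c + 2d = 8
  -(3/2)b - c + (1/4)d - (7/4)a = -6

Row-reduce:
Swap R1 and R2.
R1 ← R1 / (-7/4).
R3 ← R3 − 4/3·R1.
R4 ← R4 + 7/4·R1.
R2 ← R2 / (-1).
R3 ← R3 − 1/3·R2.
R4 ← R4 + 3/2·R2.
R3 ← R3 / (1/2).
R1 ← R1 − 1·R3.
R2 ← R2 + 1/2·R3.
Rank is 3 with 4 unknowns, leaving d free.

infinitely many solutions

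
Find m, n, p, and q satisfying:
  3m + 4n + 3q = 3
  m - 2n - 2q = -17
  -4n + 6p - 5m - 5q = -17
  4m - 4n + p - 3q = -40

Row-reduce the augmented matrix:
R1 ← R1 / (3).
R2 ← R2 − 1·R1.
R3 ← R3 + 5·R1.
R4 ← R4 − 4·R1.
R2 ← R2 / (-10/3).
R1 ← R1 − 4/3·R2.
R3 ← R3 − 8/3·R2.
R4 ← R4 + 28/3·R2.
R3 ← R3 / (6).
R4 ← R4 − 1·R3.
R4 ← R4 / (9/5).
R1 ← R1 + 1/5·R4.
R2 ← R2 − 9/10·R4.
R3 ← R3 + 2/5·R4.
Reading off the reduced rows gives m = -5, n = 0, p = -2, q = 6.

m = -5, n = 0, p = -2, q = 6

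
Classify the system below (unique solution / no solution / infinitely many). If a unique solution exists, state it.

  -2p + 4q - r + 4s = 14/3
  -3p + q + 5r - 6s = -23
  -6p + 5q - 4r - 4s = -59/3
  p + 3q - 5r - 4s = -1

p = 8/3, q = 1/3, r = -2/3, s = 2

Row-reduce the augmented matrix:
R1 ← R1 / (-2).
R2 ← R2 + 3·R1.
R3 ← R3 + 6·R1.
R4 ← R4 − 1·R1.
R2 ← R2 / (-5).
R1 ← R1 + 2·R2.
R3 ← R3 + 7·R2.
R4 ← R4 − 5·R2.
R3 ← R3 / (-101/10).
R1 ← R1 + 21/10·R3.
R2 ← R2 + 13/10·R3.
R4 ← R4 − 1·R3.
R4 ← R4 / (-1406/101).
R1 ← R1 − 266/101·R4.
R2 ← R2 − 232/101·R4.
R3 ← R3 + 8/101·R4.
Reading off the reduced rows gives p = 8/3, q = 1/3, r = -2/3, s = 2.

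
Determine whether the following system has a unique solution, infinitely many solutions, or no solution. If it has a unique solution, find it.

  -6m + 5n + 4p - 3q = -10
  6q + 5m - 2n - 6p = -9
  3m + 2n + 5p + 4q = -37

infinitely many solutions

Row-reduce:
R1 ← R1 / (-6).
R2 ← R2 − 5·R1.
R3 ← R3 − 3·R1.
R2 ← R2 / (13/6).
R1 ← R1 + 5/6·R2.
R3 ← R3 − 9/2·R2.
R3 ← R3 / (163/13).
R1 ← R1 + 22/13·R3.
R2 ← R2 + 16/13·R3.
Rank is 3 with 4 unknowns, leaving q free.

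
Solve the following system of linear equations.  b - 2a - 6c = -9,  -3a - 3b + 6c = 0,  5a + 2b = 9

Row-reduce:
R1 ← R1 / (-2).
R2 ← R2 + 3·R1.
R3 ← R3 − 5·R1.
R2 ← R2 / (-9/2).
R1 ← R1 + 1/2·R2.
R3 ← R3 − 9/2·R2.
Rank is 2 with 3 unknowns, leaving c free.

infinitely many solutions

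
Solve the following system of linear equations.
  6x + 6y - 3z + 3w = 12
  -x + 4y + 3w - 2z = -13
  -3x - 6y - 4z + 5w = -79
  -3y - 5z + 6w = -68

x = 3, y = 4, z = 4, w = -6

Row-reduce the augmented matrix:
R1 ← R1 / (6).
R2 ← R2 + 1·R1.
R3 ← R3 + 3·R1.
R2 ← R2 / (5).
R1 ← R1 − 1·R2.
R3 ← R3 + 3·R2.
R4 ← R4 + 3·R2.
R3 ← R3 / (-7).
R2 ← R2 + 1/2·R3.
R4 ← R4 + 13/2·R3.
R4 ← R4 / (4/35).
R1 ← R1 + 1/5·R4.
R2 ← R2 − 3/35·R4.
R3 ← R3 + 43/35·R4.
Reading off the reduced rows gives x = 3, y = 4, z = 4, w = -6.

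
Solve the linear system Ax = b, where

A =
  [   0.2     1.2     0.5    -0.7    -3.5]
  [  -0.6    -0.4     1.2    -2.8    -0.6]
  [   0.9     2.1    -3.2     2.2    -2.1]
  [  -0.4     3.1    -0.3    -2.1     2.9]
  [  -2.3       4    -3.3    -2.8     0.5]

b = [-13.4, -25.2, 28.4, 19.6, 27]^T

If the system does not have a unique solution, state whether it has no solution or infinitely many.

x_1 = -2, x_2 = 6, x_3 = -4, x_4 = 6, x_5 = 4

Row-reduce the augmented matrix:
R1 ← R1 / (1/5).
R2 ← R2 + 3/5·R1.
R3 ← R3 − 9/10·R1.
R4 ← R4 + 2/5·R1.
R5 ← R5 + 23/10·R1.
R2 ← R2 / (16/5).
R1 ← R1 − 6·R2.
R3 ← R3 + 33/10·R2.
R4 ← R4 − 11/2·R2.
R5 ← R5 − 89/5·R2.
R3 ← R3 / (-853/320).
R1 ← R1 + 41/16·R3.
R2 ← R2 − 27/32·R3.
R4 ← R4 + 1261/320·R3.
R5 ← R5 + 2011/160·R3.
R4 ← R4 / (3824/853).
R1 ← R1 − 4608/853·R4.
R2 ← R2 + 1226/853·R4.
R3 ← R3 + 95/853·R4.
R5 ← R5 − 25601/1706·R4.
R5 ← R5 / (-1056571/38240).
R1 ← R1 + 15451/1195·R5.
R2 ← R2 − 9431/9560·R5.
R3 ← R3 + 2047/3824·R5.
R4 ← R4 − 49991/19120·R5.
Reading off the reduced rows gives x_1 = -2, x_2 = 6, x_3 = -4, x_4 = 6, x_5 = 4.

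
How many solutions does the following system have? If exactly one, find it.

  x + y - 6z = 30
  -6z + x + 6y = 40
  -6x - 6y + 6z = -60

x = 4, y = 2, z = -4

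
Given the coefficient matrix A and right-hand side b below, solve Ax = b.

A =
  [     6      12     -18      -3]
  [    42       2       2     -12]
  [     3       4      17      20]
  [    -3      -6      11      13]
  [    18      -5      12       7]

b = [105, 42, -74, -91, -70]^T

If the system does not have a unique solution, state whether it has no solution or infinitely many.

x_1 = 0, x_2 = 5, x_3 = -2, x_4 = -3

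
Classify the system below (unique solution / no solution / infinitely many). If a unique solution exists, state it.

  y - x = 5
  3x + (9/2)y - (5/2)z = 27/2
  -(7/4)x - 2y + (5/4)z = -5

no solution

Row-reduce:
R1 ← R1 / (-1).
R2 ← R2 − 3·R1.
R3 ← R3 + 7/4·R1.
R2 ← R2 / (15/2).
R1 ← R1 + 1·R2.
R3 ← R3 + 15/4·R2.
Row 3 reduces to 0 = 1/2, a contradiction. The system is inconsistent.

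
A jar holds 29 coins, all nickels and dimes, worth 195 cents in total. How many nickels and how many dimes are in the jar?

Let n = nickels, d = dimes.
  n + d = 29
  5n + 10d = 195
From equation 1: n = 29 − d.
Substitute into equation 2 and solve: d = 10.
Then n = 19.

nickels: 19, dimes: 10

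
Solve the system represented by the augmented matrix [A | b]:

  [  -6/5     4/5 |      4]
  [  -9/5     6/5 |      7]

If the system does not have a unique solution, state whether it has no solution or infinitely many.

Row-reduce:
R1 ← R1 / (-6/5).
R2 ← R2 + 9/5·R1.
Row 2 reduces to 0 = 1, a contradiction. The system is inconsistent.

no solution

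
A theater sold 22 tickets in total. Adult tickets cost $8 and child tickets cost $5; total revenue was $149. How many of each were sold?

adult tickets: 13, child tickets: 9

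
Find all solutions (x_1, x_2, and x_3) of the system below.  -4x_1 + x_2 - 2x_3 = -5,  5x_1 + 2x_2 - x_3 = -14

Row-reduce:
R1 ← R1 / (-4).
R2 ← R2 − 5·R1.
R2 ← R2 / (13/4).
R1 ← R1 + 1/4·R2.
Rank is 2 with 3 unknowns, leaving x_3 free.

infinitely many solutions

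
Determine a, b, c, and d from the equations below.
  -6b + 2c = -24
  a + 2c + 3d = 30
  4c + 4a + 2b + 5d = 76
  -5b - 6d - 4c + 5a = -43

Row-reduce the augmented matrix:
Swap R1 and R2.
R3 ← R3 − 4·R1.
R4 ← R4 − 5·R1.
R2 ← R2 / (-6).
R3 ← R3 − 2·R2.
R4 ← R4 + 5·R2.
R3 ← R3 / (-10/3).
R1 ← R1 − 2·R3.
R2 ← R2 + 1/3·R3.
R4 ← R4 + 47/3·R3.
R4 ← R4 / (119/10).
R1 ← R1 + 6/5·R4.
R2 ← R2 − 7/10·R4.
R3 ← R3 − 21/10·R4.
Reading off the reduced rows gives a = 6, b = 5, c = 3, d = 6.

a = 6, b = 5, c = 3, d = 6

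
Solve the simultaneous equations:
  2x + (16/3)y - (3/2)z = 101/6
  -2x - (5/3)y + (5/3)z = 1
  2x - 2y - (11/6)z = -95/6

Row-reduce:
R1 ← R1 / (2).
R2 ← R2 + 2·R1.
R3 ← R3 − 2·R1.
R2 ← R2 / (11/3).
R1 ← R1 − 8/3·R2.
R3 ← R3 + 22/3·R2.
Row 3 reduces to 0 = 3, a contradiction. The system is inconsistent.

no solution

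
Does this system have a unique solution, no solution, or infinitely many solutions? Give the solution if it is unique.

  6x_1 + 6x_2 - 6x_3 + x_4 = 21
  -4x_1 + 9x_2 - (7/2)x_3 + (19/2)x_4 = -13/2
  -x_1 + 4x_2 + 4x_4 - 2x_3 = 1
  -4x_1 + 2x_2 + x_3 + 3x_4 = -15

no solution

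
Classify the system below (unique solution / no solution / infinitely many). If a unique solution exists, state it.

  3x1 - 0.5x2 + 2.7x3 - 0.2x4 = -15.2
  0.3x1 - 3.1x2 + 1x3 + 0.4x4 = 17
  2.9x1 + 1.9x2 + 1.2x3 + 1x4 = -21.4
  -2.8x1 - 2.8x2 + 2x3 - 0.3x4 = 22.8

x1 = -4, x2 = -6, x3 = -2, x4 = 4

Row-reduce the augmented matrix:
R1 ← R1 / (3).
R2 ← R2 − 3/10·R1.
R3 ← R3 − 29/10·R1.
R4 ← R4 + 14/5·R1.
R2 ← R2 / (-61/20).
R1 ← R1 + 1/6·R2.
R3 ← R3 − 143/60·R2.
R4 ← R4 + 49/15·R2.
R3 ← R3 / (-3841/4575).
R1 ← R1 − 787/915·R3.
R2 ← R2 + 73/305·R3.
R4 ← R4 − 17102/4575·R3.
R4 ← R4 / (224241/38410).
R1 ← R1 − 5643/3841·R4.
R2 ← R2 + 2195/3841·R4.
R3 ← R3 + 6961/3841·R4.
Reading off the reduced rows gives x1 = -4, x2 = -6, x3 = -2, x4 = 4.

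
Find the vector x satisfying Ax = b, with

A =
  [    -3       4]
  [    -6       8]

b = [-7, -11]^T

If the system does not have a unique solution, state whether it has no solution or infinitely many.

no solution

Row-reduce:
R1 ← R1 / (-3).
R2 ← R2 + 6·R1.
Row 2 reduces to 0 = 3, a contradiction. The system is inconsistent.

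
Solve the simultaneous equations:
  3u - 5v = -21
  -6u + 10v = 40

no solution

Row-reduce:
R1 ← R1 / (3).
R2 ← R2 + 6·R1.
Row 2 reduces to 0 = -2, a contradiction. The system is inconsistent.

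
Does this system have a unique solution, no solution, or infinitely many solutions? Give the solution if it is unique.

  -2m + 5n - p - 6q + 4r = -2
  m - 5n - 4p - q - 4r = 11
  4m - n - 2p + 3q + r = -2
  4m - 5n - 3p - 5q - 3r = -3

infinitely many solutions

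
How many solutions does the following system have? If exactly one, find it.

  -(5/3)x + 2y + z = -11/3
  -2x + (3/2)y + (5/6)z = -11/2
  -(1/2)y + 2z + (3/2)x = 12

x = 4, y = 0, z = 3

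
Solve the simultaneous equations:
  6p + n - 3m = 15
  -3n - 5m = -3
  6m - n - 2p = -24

Row-reduce the augmented matrix:
R1 ← R1 / (-3).
R2 ← R2 + 5·R1.
R3 ← R3 − 6·R1.
R2 ← R2 / (-14/3).
R1 ← R1 + 1/3·R2.
R3 ← R3 − 1·R2.
R3 ← R3 / (55/7).
R1 ← R1 + 9/7·R3.
R2 ← R2 − 15/7·R3.
Reading off the reduced rows gives m = -3, n = 6, p = 0.

m = -3, n = 6, p = 0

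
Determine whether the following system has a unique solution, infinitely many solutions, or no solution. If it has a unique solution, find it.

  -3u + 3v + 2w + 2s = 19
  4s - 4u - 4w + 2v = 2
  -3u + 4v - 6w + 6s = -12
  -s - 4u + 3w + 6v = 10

Row-reduce the augmented matrix:
R1 ← R1 / (-3).
R2 ← R2 + 4·R1.
R3 ← R3 + 3·R1.
R4 ← R4 + 4·R1.
R2 ← R2 / (-2).
R1 ← R1 + 1·R2.
R3 ← R3 − 1·R2.
R4 ← R4 − 2·R2.
R3 ← R3 / (-34/3).
R1 ← R1 − 8/3·R3.
R2 ← R2 − 10/3·R3.
R4 ← R4 + 19/3·R3.
R4 ← R4 / (-84/17).
R1 ← R1 + 4/17·R4.
R2 ← R2 − 12/17·R4.
R3 ← R3 + 7/17·R4.
Reading off the reduced rows gives u = -4, v = -3, w = 5, s = 3.

u = -4, v = -3, w = 5, s = 3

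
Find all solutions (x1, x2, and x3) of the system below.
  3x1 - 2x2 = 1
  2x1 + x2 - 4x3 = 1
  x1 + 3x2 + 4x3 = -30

x1 = -3, x2 = -5, x3 = -3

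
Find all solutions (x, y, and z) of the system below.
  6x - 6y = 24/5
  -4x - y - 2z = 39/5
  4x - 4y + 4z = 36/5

x = -9/5, y = -13/5, z = 1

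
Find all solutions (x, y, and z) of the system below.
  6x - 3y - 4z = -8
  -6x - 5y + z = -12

infinitely many solutions

Row-reduce:
R1 ← R1 / (6).
R2 ← R2 + 6·R1.
R2 ← R2 / (-8).
R1 ← R1 + 1/2·R2.
Rank is 2 with 3 unknowns, leaving z free.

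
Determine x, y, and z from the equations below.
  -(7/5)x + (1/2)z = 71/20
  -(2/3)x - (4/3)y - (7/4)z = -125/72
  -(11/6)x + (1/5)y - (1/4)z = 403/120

x = -2, y = 1/3, z = 3/2

Row-reduce the augmented matrix:
R1 ← R1 / (-7/5).
R2 ← R2 + 2/3·R1.
R3 ← R3 + 11/6·R1.
R2 ← R2 / (-4/3).
R3 ← R3 − 1/5·R2.
R3 ← R3 / (-2021/1680).
R1 ← R1 + 5/14·R3.
R2 ← R2 − 167/112·R3.
Reading off the reduced rows gives x = -2, y = 1/3, z = 3/2.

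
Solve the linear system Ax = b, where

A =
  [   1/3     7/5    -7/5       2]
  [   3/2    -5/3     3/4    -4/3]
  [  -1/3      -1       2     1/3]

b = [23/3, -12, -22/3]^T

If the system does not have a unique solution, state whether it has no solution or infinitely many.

infinitely many solutions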